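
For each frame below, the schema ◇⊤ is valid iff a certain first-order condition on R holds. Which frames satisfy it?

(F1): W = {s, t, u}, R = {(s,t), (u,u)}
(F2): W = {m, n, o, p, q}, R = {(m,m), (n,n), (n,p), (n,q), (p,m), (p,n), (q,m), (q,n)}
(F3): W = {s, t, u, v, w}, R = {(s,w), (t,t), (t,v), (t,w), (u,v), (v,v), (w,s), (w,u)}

The schema corresponds to seriality: ∀x ∃y Rxy.
(F1): fails — world t has no successor.
(F2): fails — world o has no successor.
(F3): satisfies the condition.

(F3)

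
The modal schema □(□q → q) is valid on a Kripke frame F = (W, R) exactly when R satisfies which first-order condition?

Suppose □(□q→q) is valid. Take Rxy and set V(q)={w : Ryw}. Then at y, □q holds; since □(□q→q) at x, □q→q at y, so q at y, i.e. Ryy.
Conversely, on a frame with shift-reflexivity the schema holds at every world under every valuation.
Frame condition: ∀x ∀y (Rxy → Ryy).

shift-reflexivity: ∀x ∀y (Rxy → Ryy)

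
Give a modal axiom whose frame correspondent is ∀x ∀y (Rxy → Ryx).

q → □◇q

This is symmetry; the standard corresponding axiom is B: q → □◇q.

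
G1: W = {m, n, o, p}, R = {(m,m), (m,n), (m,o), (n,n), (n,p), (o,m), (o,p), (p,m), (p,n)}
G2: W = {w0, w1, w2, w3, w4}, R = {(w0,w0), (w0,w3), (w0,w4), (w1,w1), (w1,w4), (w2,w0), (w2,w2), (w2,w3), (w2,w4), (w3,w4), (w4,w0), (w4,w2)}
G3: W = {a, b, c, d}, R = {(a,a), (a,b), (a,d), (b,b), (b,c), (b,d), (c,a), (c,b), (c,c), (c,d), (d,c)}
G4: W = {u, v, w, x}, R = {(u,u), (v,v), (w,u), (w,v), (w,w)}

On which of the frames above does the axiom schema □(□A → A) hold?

G4

This is the axiom for shift-reflexivity; its first-order frame correspondent is ∀x ∀y (Rxy → Ryy).
G1: fails — Rop but not Rpp.
G2: fails — Rw0w4 but not Rw4w4.
G3: fails — Rcd but not Rdd.
G4: satisfies the condition.
Valid on: G4.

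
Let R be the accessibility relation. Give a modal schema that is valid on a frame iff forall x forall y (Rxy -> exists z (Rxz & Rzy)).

This is density; the standard corresponding axiom is C4: □□r → □r.

□□r → □r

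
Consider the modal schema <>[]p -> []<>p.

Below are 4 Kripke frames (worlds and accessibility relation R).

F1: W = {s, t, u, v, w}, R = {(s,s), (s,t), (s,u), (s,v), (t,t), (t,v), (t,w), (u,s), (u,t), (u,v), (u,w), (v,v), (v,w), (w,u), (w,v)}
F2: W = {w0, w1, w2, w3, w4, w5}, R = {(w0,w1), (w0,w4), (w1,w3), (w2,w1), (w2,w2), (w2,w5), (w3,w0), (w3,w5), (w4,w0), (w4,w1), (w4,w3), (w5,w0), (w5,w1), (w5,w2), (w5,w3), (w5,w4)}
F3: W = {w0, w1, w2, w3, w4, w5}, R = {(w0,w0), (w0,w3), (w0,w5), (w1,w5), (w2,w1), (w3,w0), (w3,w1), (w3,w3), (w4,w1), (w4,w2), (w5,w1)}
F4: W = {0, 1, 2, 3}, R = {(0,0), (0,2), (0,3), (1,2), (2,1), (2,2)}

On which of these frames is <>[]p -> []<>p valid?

Frame correspondent (Sahlqvist): forall x forall y forall z (Rxy & Rxz -> exists w (Ryw & Rzw)) — i.e. convergence.
F1: holds.
F2: fails — Rw2w2 and Rw2w1 but w2 and w1 have no common successor.
F3: fails — Rw0w5 and Rw0w0 but w5 and w0 have no common successor.
F4: fails — R00 and R03 but 0 and 3 have no common successor.

F1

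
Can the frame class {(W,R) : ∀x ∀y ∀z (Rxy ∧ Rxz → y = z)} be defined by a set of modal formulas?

Yes — defined by ◇r → □r

The condition is partial functionality. A defining modal formula is ◇r → □r.
Suppose ◇r→□r is valid. Take Rxy, Rxz and set V(r)={y}. Then ◇r at x, so □r at x, so r at z, i.e. z=y.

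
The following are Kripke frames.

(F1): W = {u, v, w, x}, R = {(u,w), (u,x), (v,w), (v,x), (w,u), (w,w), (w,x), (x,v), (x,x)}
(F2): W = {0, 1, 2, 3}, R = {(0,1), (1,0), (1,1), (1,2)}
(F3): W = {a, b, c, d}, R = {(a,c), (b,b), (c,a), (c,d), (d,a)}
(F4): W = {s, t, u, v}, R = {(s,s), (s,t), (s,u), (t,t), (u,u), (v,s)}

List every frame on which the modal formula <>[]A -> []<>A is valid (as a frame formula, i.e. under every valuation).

Frame correspondent (Sahlqvist): forall x forall y forall z (Rxy & Rxz -> exists w (Ryw & Rzw)) — i.e. convergence.
(F1): condition met.
(F2): fails — R12 and R12 but 2 and 2 have no common successor.
(F3): fails — Rcd and Rca but d and a have no common successor.
(F4): fails — Rsu and Rst but u and t have no common successor.

(F1)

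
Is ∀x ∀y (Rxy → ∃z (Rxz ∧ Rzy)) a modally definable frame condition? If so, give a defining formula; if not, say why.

The condition is density. A defining modal formula is □□q → □q.
Suppose □□q→□q is valid. Take Rxy and set V(q)={w : xR²w}. Then □□q at x, so □q at x, so q at y, i.e. ∃z(Rxz∧Rzy).

Yes, by □□q → □q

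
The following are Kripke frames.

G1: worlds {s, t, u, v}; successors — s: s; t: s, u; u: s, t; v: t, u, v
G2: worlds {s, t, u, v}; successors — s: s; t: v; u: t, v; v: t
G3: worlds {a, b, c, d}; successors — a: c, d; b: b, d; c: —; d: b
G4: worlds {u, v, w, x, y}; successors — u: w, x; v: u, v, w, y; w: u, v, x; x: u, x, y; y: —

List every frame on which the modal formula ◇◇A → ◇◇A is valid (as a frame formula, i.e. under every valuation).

The schema corresponds to a generalized confluence (Geach) condition: ∀x ∀y (xR²y → ∃w (y = w ∧ xR²w)).
G1: holds.
G2: holds.
G3: holds.
G4: holds.

G1, G2, G3, G4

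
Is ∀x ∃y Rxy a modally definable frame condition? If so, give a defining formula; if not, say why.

Yes: it is seriality, defined by the D schema □q → ◇q.

Definable; □q → ◇q defines it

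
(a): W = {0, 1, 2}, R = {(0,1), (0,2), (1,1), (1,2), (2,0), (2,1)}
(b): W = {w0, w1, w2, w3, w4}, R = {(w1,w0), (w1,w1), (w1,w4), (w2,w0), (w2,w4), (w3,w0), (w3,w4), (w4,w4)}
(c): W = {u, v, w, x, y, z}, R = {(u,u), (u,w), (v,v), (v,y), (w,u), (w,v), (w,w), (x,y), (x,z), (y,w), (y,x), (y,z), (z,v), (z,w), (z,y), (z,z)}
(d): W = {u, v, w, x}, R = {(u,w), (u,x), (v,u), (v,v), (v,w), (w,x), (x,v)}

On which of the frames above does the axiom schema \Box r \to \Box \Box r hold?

(b)

The schema corresponds to transitivity: \forall x \forall y \forall z (Rxy \wedge Ryz \to Rxz).
(a): fails — R02 and R20 but not R00.
(b): condition met.
(c): fails — Ryx and Rxy but not Ryy.
(d): fails — Rwx and Rxv but not Rwv.
Valid on: (b).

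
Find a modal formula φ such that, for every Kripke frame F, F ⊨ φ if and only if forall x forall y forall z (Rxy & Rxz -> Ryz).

◇s → □◇s

The condition is the Euclidean property. The 5 schema ◇s → □◇s defines it.
Suppose ◇s→□◇s is valid. Take Rxy, Rxz and set V(s)={y}. Then ◇s at x, so □◇s at x, so ◇s at z, so some w with Rzw has s; w=y, i.e. Rzy. By symmetry of the argument, Ryz.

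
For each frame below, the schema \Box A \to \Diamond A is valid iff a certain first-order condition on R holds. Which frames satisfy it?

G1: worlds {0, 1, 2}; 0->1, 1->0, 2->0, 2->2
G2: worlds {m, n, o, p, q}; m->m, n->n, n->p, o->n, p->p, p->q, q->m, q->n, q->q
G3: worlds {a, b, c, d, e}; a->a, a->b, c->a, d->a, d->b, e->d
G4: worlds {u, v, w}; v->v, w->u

This is the axiom for seriality; its first-order frame correspondent is \forall x \exists y Rxy.
G1: satisfies the condition.
G2: satisfies the condition.
G3: fails — world b has no successor.
G4: fails — world u has no successor.
Valid on: G1, G2.

G1, G2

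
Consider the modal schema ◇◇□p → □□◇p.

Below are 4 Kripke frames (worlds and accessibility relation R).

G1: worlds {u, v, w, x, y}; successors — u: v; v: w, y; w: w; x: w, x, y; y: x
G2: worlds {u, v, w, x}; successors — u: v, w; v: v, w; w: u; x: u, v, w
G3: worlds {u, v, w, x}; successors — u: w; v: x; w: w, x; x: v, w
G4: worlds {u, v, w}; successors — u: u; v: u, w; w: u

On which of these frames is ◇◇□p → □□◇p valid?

This is the axiom for a generalized confluence (Geach) condition; its first-order frame correspondent is ∀x ∀y ∀z ((xR²y ∧ xR²z) → ∃w (yRw ∧ zRw)).
G1: fails — uR²w, uR²y but no t with wRt and yRt.
G2: fails — uR²u, uR²w but no t with uRt and wRt.
G3: fails — wR²v, wR²x but no t with vRt and xRt.
G4: condition met.
Valid on: G4.

G4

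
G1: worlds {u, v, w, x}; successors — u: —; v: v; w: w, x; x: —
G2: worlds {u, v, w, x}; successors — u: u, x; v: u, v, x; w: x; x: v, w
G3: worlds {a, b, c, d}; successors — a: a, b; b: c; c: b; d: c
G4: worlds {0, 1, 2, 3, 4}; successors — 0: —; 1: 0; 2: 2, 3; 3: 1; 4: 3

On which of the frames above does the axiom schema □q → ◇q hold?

This is the axiom for seriality; its first-order frame correspondent is ∀x ∃y Rxy.
G1: fails — world u has no successor.
G2: condition met.
G3: condition met.
G4: fails — world 0 has no successor.

G2, G3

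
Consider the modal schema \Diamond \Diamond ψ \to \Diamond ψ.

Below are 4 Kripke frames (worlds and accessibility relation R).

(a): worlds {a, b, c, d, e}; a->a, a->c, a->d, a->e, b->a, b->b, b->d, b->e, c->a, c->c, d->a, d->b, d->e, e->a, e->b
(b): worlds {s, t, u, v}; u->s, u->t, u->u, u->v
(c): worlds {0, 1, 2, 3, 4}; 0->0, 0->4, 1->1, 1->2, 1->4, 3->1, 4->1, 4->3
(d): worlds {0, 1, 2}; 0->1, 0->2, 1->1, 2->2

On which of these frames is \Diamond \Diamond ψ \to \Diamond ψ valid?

This is the axiom for transitivity; its first-order frame correspondent is \forall x \forall y \forall z (Rxy \wedge Ryz \to Rxz).
(a): fails — Reb and Rbe but not Ree.
(b): satisfies the condition.
(c): fails — R31 and R12 but not R32.
(d): satisfies the condition.

(b), (d)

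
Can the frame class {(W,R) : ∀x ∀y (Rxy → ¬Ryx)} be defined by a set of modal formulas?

Any modally definable frame class is closed under surjective bounded morphisms.
The 4-cycle (worlds 0,1,2,3 with 0→1→2→3→0) is asymmetric. Mapping every world to a single reflexive point • is a surjective bounded morphism, and the reflexive point is not asymmetric (R•• but asymmetry requires ¬R••).
So the class is not modally definable.

Not definable by any modal formula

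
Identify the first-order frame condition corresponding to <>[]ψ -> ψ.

Symmetry

Replacing ψ by ¬ψ and contraposing gives the equivalent schema ψ → □◇ψ.
Suppose ψ→□◇ψ is valid. Take Rxy and set V(ψ)={x}. Then ψ at x, so □◇ψ at x, so ◇ψ at y, so some z with Ryz has ψ; z=x, i.e. Ryx.
Conversely, any frame satisfying forall x forall y (Rxy -> Ryx) validates the schema.
So the correspondent is symmetry.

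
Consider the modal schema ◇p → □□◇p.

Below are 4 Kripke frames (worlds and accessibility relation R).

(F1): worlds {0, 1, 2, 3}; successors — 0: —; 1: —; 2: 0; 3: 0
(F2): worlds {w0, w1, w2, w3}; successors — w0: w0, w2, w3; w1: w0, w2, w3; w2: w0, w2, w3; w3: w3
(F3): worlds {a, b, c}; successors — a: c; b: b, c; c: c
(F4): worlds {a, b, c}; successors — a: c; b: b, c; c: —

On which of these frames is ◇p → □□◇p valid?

The schema corresponds to a generalized confluence (Geach) condition: ∀x ∀y ∀z ((xRy ∧ xR²z) → ∃w (y = w ∧ zRw)).
(F1): holds.
(F2): fails — w0Rw0, w0R²w3 but no w with w0=w and w3Rw.
(F3): fails — bRb, bR²c but no w with b=w and cRw.
(F4): fails — bRb, bR²c but no w with b=w and cRw.

(F1)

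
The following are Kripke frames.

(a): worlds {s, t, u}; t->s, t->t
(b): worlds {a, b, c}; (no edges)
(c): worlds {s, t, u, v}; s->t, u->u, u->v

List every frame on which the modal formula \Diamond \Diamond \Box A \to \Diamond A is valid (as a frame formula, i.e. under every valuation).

(b)

Frame correspondent (Sahlqvist): \forall x \forall y (x R^2 y \to \exists w (yRw \wedge xRw)) — i.e. a generalized confluence (Geach) condition.
(a): fails — tR²s but no w with sRw and tRw.
(b): ✓.
(c): fails — uR²v but no w with vRw and uRw.
Valid on: (b).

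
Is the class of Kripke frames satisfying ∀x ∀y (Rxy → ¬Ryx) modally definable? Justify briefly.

Modal frame validity is preserved under surjective bounded morphisms.
The 3-cycle (worlds s,t,u with s→t→u→s) is asymmetric. Mapping every world to a single reflexive point • is a surjective bounded morphism, and the reflexive point is not asymmetric (R•• but asymmetry requires ¬R••).
So no modal formula (or set of formulas) defines exactly the asymmetric frames.

No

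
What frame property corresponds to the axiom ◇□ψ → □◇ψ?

Convergence

This is the .2 axiom.
Its frame correspondent is convergence — ∀x ∀y ∀z (Rxy ∧ Rxz → ∃w (Ryw ∧ Rzw)).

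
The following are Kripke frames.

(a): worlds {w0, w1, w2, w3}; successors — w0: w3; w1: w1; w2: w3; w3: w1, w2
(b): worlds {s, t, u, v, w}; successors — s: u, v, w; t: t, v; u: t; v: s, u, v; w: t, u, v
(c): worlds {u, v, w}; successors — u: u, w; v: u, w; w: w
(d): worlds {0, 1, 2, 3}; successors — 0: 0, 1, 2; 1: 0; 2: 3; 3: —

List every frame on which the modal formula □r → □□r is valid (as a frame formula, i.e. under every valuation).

(c)

This is the axiom for transitivity; its first-order frame correspondent is ∀x ∀y ∀z (Rxy ∧ Ryz → Rxz).
(a): fails — Rw3w2 and Rw2w3 but not Rw3w3.
(b): fails — Rtv and Rvu but not Rtu.
(c): holds.
(d): fails — R10 and R02 but not R12.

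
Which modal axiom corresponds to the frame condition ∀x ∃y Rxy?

This is seriality; the standard corresponding axiom is D: □p → ◇p.

□p → ◇p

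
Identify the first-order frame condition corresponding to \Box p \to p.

reflexivity

Suppose □p→p is valid. At any x set V(p)={w : Rxw}. Then □p holds at x, so p holds at x, i.e. Rxx.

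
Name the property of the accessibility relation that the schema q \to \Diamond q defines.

This is frame-equivalent to □q → q (substitute ¬q for q and contrapose).
Suppose □q→q is valid. At any x set V(q)={w : Rxw}. Then □q holds at x, so q holds at x, i.e. Rxx.

reflexivity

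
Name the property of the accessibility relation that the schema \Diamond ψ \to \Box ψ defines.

This schema is the CD axiom.
Its frame correspondent is partial functionality — \forall x \forall y \forall z (Rxy \wedge Rxz \to y = z).

Partial functionality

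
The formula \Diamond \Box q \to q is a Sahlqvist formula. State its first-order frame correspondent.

Symmetry

Equivalently (dual form): q → □◇q.
Suppose q→□◇q is valid. Take Rxy and set V(q)={x}. Then q at x, so □◇q at x, so ◇q at y, so some z with Ryz has q; z=x, i.e. Ryx.
The converse is a direct semantic check.
Frame condition: \forall x \forall y (Rxy \to Ryx).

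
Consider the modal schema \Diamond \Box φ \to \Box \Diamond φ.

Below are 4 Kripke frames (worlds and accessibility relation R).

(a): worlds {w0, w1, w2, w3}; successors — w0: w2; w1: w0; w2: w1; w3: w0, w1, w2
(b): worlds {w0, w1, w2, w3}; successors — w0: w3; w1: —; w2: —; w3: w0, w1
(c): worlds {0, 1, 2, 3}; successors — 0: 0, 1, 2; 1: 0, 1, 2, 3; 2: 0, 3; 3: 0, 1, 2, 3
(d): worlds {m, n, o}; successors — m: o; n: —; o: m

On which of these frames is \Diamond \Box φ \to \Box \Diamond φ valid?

Frame correspondent (Sahlqvist): \forall x \forall y \forall z (Rxy \wedge Rxz \to \exists w (Ryw \wedge Rzw)) — i.e. convergence.
(a): fails — Rw3w1 and Rw3w0 but w1 and w0 have no common successor.
(b): fails — Rw3w1 and Rw3w1 but w1 and w1 have no common successor.
(c): holds.
(d): holds.
Valid on: (c), (d).

(c), (d)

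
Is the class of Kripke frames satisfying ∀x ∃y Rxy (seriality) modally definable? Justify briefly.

Definable; □p → ◇p defines it

The condition is seriality. A defining modal formula is □p → ◇p.
Suppose □p→◇p is valid. At any x set V(p)=W. Then □p at x, so ◇p at x, so x has a successor.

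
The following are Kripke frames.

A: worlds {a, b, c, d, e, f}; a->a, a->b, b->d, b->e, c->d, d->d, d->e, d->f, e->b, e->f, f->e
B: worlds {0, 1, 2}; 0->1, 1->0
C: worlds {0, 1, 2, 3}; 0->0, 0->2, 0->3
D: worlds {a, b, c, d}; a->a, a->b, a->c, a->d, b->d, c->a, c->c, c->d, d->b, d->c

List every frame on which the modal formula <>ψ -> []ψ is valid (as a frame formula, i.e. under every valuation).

The schema corresponds to partial functionality: forall x forall y forall z (Rxy & Rxz -> y = z).
A: fails — a sees both a and b.
B: holds.
C: fails — 0 sees both 0 and 2.
D: fails — a sees both a and b.

B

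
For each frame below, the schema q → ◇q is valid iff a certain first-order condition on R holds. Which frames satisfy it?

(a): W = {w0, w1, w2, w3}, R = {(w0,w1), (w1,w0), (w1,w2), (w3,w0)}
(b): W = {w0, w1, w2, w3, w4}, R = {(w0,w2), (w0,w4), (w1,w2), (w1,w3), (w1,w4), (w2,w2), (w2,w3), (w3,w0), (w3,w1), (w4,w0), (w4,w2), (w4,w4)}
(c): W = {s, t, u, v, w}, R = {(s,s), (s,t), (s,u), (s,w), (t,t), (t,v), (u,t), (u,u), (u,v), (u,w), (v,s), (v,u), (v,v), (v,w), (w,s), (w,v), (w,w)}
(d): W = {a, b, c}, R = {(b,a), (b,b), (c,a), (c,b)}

Frame correspondent (Sahlqvist): ∀x Rxx — i.e. reflexivity.
(a): fails — world w0 does not see itself.
(b): fails — world w0 does not see itself.
(c): satisfies the condition.
(d): fails — world a does not see itself.
Valid on: (c).

(c)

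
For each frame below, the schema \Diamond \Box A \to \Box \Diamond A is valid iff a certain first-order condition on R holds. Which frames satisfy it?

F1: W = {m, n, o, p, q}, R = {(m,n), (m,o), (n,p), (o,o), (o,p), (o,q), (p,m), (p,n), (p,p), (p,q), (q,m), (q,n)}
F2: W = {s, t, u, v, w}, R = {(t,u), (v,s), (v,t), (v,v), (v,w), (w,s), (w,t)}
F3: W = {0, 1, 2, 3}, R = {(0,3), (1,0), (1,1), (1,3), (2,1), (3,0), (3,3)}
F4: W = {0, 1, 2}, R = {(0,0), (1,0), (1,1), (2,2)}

This is the axiom for convergence; its first-order frame correspondent is \forall x \forall y \forall z (Rxy \wedge Rxz \to \exists w (Ryw \wedge Rzw)).
F1: fails — Roo and Roq but o and q have no common successor.
F2: fails — Rtu and Rtu but u and u have no common successor.
F3: satisfies the condition.
F4: satisfies the condition.
Valid on: F3, F4.

F3, F4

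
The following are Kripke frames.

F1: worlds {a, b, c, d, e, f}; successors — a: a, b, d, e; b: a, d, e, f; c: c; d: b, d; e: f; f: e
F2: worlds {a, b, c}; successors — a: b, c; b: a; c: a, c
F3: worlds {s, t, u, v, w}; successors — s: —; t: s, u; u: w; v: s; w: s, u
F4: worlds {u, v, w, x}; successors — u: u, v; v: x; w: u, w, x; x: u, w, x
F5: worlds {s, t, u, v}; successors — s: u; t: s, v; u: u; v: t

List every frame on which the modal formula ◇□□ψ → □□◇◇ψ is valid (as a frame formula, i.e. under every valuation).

The schema corresponds to a generalized confluence (Geach) condition: ∀x ∀y ∀z ((xRy ∧ xR²z) → ∃w (yR²w ∧ zR²w)).
F1: fails — aRe, aR²f but no w with eR²w and fR²w.
F2: ✓.
F3: fails — tRs, tR²w but no w* with sR²w* and wR²w*.
F4: ✓.
F5: fails — tRv, tR²t but no w with vR²w and tR²w.

F2, F4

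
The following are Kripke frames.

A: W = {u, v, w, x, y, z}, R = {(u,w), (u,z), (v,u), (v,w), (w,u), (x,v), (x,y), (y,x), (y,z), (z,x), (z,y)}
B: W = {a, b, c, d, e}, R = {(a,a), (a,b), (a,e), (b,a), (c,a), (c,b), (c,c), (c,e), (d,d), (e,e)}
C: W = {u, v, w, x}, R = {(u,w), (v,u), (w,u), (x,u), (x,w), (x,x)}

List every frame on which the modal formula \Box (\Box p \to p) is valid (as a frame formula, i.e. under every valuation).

none

Frame correspondent (Sahlqvist): \forall x \forall y (Rxy \to Ryy) — i.e. shift-reflexivity.
A: fails — Ruz but not Rzz.
B: fails — Rab but not Rbb.
C: fails — Rxw but not Rww.
Valid on no frame.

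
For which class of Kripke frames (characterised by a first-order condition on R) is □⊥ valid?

This schema is the Ver axiom.
It corresponds to emptiness of R: ∀x ∀y ¬Rxy.

emptiness of R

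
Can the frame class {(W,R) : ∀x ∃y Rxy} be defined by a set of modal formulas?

Yes: it is seriality, defined by the D schema □p → ◇p.

Definable; □p → ◇p defines it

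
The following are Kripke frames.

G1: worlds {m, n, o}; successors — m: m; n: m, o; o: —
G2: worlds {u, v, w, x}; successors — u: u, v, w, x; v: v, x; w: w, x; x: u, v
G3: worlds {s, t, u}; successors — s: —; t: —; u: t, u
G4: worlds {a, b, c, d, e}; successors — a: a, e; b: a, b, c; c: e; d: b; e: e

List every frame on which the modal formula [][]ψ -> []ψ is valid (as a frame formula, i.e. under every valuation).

Frame correspondent (Sahlqvist): forall x forall y (Rxy -> exists z (Rxz & Rzy)) — i.e. density.
G1: fails — Rno but no z with Rnz and Rzo.
G2: condition met.
G3: condition met.
G4: condition met.

G2, G3, G4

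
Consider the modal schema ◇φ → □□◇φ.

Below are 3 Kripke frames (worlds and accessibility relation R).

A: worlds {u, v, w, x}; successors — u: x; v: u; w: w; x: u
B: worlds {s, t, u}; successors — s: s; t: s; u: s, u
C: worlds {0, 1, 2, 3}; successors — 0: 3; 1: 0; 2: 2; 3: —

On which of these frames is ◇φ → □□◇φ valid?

A

Frame correspondent (Sahlqvist): ∀x ∀y ∀z ((xRy ∧ xR²z) → ∃w (y = w ∧ zRw)) — i.e. a generalized confluence (Geach) condition.
A: satisfies the condition.
B: fails — uRu, uR²s but no w with u=w and sRw.
C: fails — 1R0, 1R²3 but no w with 0=w and 3Rw.
Valid on: A.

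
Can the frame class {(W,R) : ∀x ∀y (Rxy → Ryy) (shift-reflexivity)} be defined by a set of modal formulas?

Yes, by □(□q → q)

The condition is shift-reflexivity. A defining modal formula is □(□q → q).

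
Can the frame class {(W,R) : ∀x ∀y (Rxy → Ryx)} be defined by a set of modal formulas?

This is a Sahlqvist condition; the B axiom q → □◇q defines it.
Suppose q→□◇q is valid. Take Rxy and set V(q)={x}. Then q at x, so □◇q at x, so ◇q at y, so some z with Ryz has q; z=x, i.e. Ryx.

Yes — defined by q → □◇q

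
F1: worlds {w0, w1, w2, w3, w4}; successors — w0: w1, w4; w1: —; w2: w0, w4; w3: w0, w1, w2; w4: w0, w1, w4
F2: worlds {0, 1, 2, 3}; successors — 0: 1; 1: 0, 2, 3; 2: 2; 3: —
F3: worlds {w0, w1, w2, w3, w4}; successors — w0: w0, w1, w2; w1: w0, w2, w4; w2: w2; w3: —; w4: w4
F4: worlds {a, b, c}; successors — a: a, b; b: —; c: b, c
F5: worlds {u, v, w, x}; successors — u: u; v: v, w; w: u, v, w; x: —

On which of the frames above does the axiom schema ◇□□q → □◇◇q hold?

F5

This is the axiom for a generalized confluence (Geach) condition; its first-order frame correspondent is ∀x ∀y ∀z ((xRy ∧ xRz) → ∃w (yR²w ∧ zR²w)).
F1: fails — w0Rw1, w0Rw1 but no w with w1R²w and w1R²w.
F2: fails — 1R0, 1R3 but no w with 0R²w and 3R²w.
F3: fails — w1Rw2, w1Rw4 but no w with w2R²w and w4R²w.
F4: fails — aRa, aRb but no w with aR²w and bR²w.
F5: satisfies the condition.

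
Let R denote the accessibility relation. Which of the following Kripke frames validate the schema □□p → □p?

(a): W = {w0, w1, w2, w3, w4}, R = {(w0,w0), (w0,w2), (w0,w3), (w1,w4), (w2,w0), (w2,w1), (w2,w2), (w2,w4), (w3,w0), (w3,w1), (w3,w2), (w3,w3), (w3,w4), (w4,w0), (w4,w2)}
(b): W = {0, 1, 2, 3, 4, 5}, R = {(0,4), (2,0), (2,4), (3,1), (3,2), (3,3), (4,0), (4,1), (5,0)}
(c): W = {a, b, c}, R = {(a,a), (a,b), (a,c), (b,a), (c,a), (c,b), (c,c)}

Frame correspondent (Sahlqvist): ∀x ∀y (Rxy → ∃z (Rxz ∧ Rzy)) — i.e. density.
(a): fails — Rw1w4 but no z with Rw1z and Rzw4.
(b): fails — R04 but no z with R0z and Rz4.
(c): condition met.
Valid on: (c).

(c)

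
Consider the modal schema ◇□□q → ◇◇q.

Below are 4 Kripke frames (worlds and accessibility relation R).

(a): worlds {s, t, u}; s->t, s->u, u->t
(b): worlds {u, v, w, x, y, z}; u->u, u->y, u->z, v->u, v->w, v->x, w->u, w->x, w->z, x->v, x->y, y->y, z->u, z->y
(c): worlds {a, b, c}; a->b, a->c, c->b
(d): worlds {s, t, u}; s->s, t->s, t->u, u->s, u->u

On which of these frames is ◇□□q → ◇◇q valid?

(b), (d)

The schema corresponds to a generalized confluence (Geach) condition: ∀x ∀y (xRy → ∃w (yR²w ∧ xR²w)).
(a): fails — sRt but no w with tR²w and sR²w.
(b): satisfies the condition.
(c): fails — aRb but no w with bR²w and aR²w.
(d): satisfies the condition.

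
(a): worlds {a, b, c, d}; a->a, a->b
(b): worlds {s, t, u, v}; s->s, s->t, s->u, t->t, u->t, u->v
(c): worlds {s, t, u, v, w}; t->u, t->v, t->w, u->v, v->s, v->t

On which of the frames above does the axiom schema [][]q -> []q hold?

(a)

Frame correspondent (Sahlqvist): forall x forall y (Rxy -> exists z (Rxz & Rzy)) — i.e. density.
(a): holds.
(b): fails — Ruv but no z with Ruz and Rzv.
(c): fails — Ruv but no z with Ruz and Rzv.
Valid on: (a).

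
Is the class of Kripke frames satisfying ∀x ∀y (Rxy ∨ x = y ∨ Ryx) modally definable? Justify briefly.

Not definable by any modal formula

Any modally definable frame class is closed under disjoint unions.
Take 2 disjoint single-world reflexive frames: each is trivially connected, but their disjoint union has 2 worlds with no edge between distinct components, so it is not connected.
So no modal formula (or set of formulas) defines exactly the connected frames.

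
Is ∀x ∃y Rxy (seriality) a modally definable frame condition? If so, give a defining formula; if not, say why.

The condition is seriality. A defining modal formula is □q → ◇q.
Suppose □q→◇q is valid. At any x set V(q)=W. Then □q at x, so ◇q at x, so x has a successor.

Yes, by □q → ◇q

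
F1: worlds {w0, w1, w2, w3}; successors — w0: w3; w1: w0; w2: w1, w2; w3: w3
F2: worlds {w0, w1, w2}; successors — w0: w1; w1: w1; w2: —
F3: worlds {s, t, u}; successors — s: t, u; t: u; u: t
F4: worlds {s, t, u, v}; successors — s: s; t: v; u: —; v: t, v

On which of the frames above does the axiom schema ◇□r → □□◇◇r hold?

This is the axiom for a generalized confluence (Geach) condition; its first-order frame correspondent is ∀x ∀y ∀z ((xRy ∧ xR²z) → ∃w (yRw ∧ zR²w)).
F1: fails — w2Rw1, w2R²w0 but no w with w1Rw and w0R²w.
F2: condition met.
F3: fails — sRt, sR²t but no w with tRw and tR²w.
F4: condition met.
Valid on: F2, F4.

F2, F4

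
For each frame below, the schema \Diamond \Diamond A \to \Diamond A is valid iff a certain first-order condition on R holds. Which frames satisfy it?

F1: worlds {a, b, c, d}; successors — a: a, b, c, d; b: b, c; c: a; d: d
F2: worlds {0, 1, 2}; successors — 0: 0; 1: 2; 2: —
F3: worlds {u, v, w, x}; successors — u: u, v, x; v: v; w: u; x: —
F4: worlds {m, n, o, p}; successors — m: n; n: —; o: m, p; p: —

F2

Frame correspondent (Sahlqvist): \forall x \forall y (x R^2 y \to \exists w (y = w \wedge xRw)) — i.e. a generalized confluence (Geach) condition.
F1: fails — bR²a but no w with a=w and bRw.
F2: condition met.
F3: fails — wR²v but no t with v=t and wRt.
F4: fails — oR²n but no w with n=w and oRw.
Valid on: F2.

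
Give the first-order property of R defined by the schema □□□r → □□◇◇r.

∀x ∀z (xR²z → ∃w (xR³w ∧ zR²w))

This is a Sahlqvist (Geach-type) schema ◇^0□^3r → □^2◇^2r.
First-order correspondent: ∀x ∀z (xR²z → ∃w (xR³w ∧ zR²w)).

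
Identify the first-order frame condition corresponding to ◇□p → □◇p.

This is the .2 axiom.
It corresponds to convergence: ∀x ∀y ∀z (Rxy ∧ Rxz → ∃w (Ryw ∧ Rzw)).

Convergence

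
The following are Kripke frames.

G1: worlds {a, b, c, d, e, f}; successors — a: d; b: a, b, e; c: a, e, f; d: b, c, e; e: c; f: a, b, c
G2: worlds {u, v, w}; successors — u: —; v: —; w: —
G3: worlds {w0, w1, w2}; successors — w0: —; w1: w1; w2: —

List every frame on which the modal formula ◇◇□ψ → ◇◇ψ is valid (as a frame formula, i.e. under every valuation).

G2, G3

The schema corresponds to a generalized confluence (Geach) condition: ∀x ∀y (xR²y → ∃w (yRw ∧ xR²w)).
G1: fails — dR²a but no w with aRw and dR²w.
G2: satisfies the condition.
G3: satisfies the condition.
Valid on: G2, G3.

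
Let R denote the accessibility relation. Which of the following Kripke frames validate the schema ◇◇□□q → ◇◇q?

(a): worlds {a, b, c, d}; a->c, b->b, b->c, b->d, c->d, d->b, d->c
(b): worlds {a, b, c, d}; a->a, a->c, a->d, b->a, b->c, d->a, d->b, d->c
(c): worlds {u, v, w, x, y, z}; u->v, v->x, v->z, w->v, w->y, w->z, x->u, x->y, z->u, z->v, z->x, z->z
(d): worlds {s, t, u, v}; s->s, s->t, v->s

The schema corresponds to a generalized confluence (Geach) condition: ∀x ∀y (xR²y → ∃w (yR²w ∧ xR²w)).
(a): holds.
(b): fails — aR²c but no w with cR²w and aR²w.
(c): fails — uR²x but no t with xR²t and uR²t.
(d): fails — sR²t but no w with tR²w and sR²w.

(a)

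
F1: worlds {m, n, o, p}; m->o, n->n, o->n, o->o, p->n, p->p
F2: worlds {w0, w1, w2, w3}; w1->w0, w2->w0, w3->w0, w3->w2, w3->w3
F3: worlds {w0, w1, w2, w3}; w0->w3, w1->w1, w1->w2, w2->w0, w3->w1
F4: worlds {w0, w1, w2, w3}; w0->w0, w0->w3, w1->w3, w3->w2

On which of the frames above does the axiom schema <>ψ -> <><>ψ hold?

This is the axiom for a generalized confluence (Geach) condition; its first-order frame correspondent is forall x forall y (xRy -> exists w (y = w & x R^2 w)).
F1: satisfies the condition.
F2: fails — w1Rw0 but no w with w0=w and w1R²w.
F3: fails — w0Rw3 but no w with w3=w and w0R²w.
F4: fails — w1Rw3 but no w with w3=w and w1R²w.

F1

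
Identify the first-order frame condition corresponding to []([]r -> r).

This schema is the T□ axiom.
Its frame correspondent is shift-reflexivity — forall x forall y (Rxy -> Ryy).

Shift-reflexivity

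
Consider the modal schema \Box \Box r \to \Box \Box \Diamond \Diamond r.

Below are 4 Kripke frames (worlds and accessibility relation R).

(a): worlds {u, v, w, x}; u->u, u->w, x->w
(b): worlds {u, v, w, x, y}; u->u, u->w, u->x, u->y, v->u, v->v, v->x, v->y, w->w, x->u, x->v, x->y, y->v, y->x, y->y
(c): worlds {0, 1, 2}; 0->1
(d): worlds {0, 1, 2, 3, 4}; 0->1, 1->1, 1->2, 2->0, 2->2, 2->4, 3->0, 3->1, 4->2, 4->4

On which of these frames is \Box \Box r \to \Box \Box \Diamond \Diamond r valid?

(b), (c), (d)

The schema corresponds to a generalized confluence (Geach) condition: \forall x \forall z (x R^2 z \to \exists w (x R^2 w \wedge z R^2 w)).
(a): fails — uR²w but no t with uR²t and wR²t.
(b): satisfies the condition.
(c): satisfies the condition.
(d): satisfies the condition.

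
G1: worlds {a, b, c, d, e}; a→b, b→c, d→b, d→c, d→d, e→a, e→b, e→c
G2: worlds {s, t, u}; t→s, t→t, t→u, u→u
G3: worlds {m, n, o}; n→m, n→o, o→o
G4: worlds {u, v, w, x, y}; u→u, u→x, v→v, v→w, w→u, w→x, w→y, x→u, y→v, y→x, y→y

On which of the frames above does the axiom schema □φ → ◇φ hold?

G4

The schema corresponds to seriality: ∀x ∃y Rxy.
G1: fails — world c has no successor.
G2: fails — world s has no successor.
G3: fails — world m has no successor.
G4: holds.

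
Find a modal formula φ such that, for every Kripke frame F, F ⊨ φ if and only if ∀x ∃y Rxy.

□p → ◇p

This is seriality; the standard corresponding axiom is D: □p → ◇p.
Suppose □p→◇p is valid. At any x set V(p)=W. Then □p at x, so ◇p at x, so x has a successor.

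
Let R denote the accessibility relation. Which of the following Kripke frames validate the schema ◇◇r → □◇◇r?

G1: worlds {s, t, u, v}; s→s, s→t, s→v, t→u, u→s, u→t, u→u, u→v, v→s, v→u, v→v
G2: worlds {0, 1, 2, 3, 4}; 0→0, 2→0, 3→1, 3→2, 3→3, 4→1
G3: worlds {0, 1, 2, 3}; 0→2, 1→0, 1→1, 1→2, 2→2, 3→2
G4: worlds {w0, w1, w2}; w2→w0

The schema corresponds to a generalized confluence (Geach) condition: ∀x ∀y ∀z ((xR²y ∧ xRz) → ∃w (y = w ∧ zR²w)).
G1: satisfies the condition.
G2: fails — 3R²0, 3R1 but no w with 0=w and 1R²w.
G3: fails — 1R²0, 1R0 but no w with 0=w and 0R²w.
G4: satisfies the condition.

G1, G4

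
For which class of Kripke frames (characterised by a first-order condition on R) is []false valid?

This schema is the Ver axiom.
It corresponds to emptiness of R: forall x forall y ~Rxy.

Emptiness of R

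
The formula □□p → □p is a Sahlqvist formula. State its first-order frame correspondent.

density

Suppose □□p→□p is valid. Take Rxy and set V(p)={w : xR²w}. Then □□p at x, so □p at x, so p at y, i.e. ∃z(Rxz∧Rzy).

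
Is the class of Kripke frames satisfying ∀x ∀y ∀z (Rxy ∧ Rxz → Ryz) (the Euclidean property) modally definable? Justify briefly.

Yes — defined by ◇p → □◇p

Yes: it is the Euclidean property, defined by the 5 schema ◇p → □◇p.
Suppose ◇p→□◇p is valid. Take Rxy, Rxz and set V(p)={y}. Then ◇p at x, so □◇p at x, so ◇p at z, so some w with Rzw has p; w=y, i.e. Rzy. By symmetry of the argument, Ryz.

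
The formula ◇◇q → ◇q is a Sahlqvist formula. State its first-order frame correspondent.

transitivity

This is a form of the 4 axiom.
It corresponds to transitivity: ∀x ∀y ∀z (Rxy ∧ Ryz → Rxz).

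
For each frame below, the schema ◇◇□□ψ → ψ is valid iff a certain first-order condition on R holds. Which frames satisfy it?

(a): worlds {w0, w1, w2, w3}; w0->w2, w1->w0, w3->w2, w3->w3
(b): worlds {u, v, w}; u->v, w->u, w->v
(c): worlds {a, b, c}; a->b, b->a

This is the axiom for a generalized confluence (Geach) condition; its first-order frame correspondent is ∀x ∀y (xR²y → ∃w (yR²w ∧ x = w)).
(a): fails — w1R²w2 but no w with w2R²w and w1=w.
(b): fails — wR²v but no t with vR²t and w=t.
(c): holds.
Valid on: (c).

(c)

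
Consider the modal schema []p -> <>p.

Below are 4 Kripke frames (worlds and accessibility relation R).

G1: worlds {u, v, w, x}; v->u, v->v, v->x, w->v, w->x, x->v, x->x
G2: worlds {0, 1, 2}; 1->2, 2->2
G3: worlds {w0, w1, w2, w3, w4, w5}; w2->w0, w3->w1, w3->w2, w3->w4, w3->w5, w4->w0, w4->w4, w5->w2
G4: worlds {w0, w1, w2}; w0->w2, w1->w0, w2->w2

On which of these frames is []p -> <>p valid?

G4

Frame correspondent (Sahlqvist): forall x exists y Rxy — i.e. seriality.
G1: fails — world u has no successor.
G2: fails — world 0 has no successor.
G3: fails — world w0 has no successor.
G4: ✓.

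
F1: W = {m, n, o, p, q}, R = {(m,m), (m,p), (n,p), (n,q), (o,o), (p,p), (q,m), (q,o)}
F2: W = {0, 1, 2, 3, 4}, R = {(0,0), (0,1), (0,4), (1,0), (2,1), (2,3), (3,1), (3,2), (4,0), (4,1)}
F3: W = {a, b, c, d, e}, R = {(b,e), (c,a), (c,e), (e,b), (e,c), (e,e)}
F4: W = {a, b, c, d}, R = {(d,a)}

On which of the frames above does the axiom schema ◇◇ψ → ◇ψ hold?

Frame correspondent (Sahlqvist): ∀x ∀y (xR²y → ∃w (y = w ∧ xRw)) — i.e. a generalized confluence (Geach) condition.
F1: fails — nR²m but no w with m=w and nRw.
F2: fails — 1R²1 but no w with 1=w and 1Rw.
F3: fails — bR²b but no w with b=w and bRw.
F4: ✓.

F4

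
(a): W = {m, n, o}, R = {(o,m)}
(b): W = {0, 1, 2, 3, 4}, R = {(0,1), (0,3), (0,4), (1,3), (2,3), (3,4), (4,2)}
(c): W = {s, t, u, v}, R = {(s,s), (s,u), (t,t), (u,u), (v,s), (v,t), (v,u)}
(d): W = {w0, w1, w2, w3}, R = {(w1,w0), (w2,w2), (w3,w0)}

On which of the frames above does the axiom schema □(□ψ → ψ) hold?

(c)

The schema corresponds to shift-reflexivity: ∀x ∀y (Rxy → Ryy).
(a): fails — Rom but not Rmm.
(b): fails — R34 but not R44.
(c): holds.
(d): fails — Rw1w0 but not Rw0w0.
Valid on: (c).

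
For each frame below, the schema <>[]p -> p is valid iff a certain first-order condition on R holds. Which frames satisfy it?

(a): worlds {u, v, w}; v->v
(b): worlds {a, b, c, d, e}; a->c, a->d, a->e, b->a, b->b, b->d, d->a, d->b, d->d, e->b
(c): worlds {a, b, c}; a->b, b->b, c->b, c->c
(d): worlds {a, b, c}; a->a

(a), (d)

Frame correspondent (Sahlqvist): forall x forall y (Rxy -> Ryx) — i.e. symmetry.
(a): holds.
(b): fails — Reb but not Rbe.
(c): fails — Rab but not Rba.
(d): holds.
Valid on: (a), (d).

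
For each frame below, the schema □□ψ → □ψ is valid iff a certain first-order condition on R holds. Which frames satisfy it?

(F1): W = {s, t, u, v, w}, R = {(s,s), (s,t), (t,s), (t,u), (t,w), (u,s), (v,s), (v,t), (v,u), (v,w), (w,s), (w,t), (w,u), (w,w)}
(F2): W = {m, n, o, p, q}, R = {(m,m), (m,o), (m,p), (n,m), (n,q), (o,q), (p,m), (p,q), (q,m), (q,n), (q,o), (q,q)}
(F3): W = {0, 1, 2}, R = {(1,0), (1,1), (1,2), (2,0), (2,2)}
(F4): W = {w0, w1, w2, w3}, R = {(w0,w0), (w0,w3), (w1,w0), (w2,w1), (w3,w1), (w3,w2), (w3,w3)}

(F1), (F2), (F3)

Frame correspondent (Sahlqvist): ∀x ∀y (Rxy → ∃z (Rxz ∧ Rzy)) — i.e. density.
(F1): holds.
(F2): holds.
(F3): holds.
(F4): fails — Rw2w1 but no z with Rw2z and Rzw1.
Valid on: (F1), (F2), (F3).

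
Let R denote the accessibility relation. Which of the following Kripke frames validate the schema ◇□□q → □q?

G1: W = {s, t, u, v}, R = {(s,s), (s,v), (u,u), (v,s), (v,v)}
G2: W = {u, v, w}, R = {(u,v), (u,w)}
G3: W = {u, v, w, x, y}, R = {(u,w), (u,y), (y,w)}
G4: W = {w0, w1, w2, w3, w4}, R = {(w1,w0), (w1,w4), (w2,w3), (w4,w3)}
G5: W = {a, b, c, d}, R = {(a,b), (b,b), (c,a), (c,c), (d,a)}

Frame correspondent (Sahlqvist): ∀x ∀y ∀z ((xRy ∧ xRz) → ∃w (yR²w ∧ z = w)) — i.e. a generalized confluence (Geach) condition.
G1: holds.
G2: fails — uRv, uRv but no t with vR²t and v=t.
G3: fails — uRw, uRw but no t with wR²t and w=t.
G4: fails — w1Rw0, w1Rw0 but no w with w0R²w and w0=w.
G5: fails — cRa, cRa but no w with aR²w and a=w.

G1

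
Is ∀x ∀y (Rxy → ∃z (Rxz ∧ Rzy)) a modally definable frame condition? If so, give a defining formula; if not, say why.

Definable; □□q → □q defines it

The condition is density. A defining modal formula is □□q → □q.
Suppose □□q→□q is valid. Take Rxy and set V(q)={w : xR²w}. Then □□q at x, so □q at x, so q at y, i.e. ∃z(Rxz∧Rzy).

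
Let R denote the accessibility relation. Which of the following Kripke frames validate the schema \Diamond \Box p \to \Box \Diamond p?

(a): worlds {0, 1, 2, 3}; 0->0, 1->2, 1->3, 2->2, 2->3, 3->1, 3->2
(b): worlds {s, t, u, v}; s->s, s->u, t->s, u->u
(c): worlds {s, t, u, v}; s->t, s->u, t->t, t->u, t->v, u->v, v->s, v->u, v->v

(a), (b)

The schema corresponds to convergence: \forall x \forall y \forall z (Rxy \wedge Rxz \to \exists w (Ryw \wedge Rzw)).
(a): holds.
(b): holds.
(c): fails — Rvu and Rvs but u and s have no common successor.
Valid on: (a), (b).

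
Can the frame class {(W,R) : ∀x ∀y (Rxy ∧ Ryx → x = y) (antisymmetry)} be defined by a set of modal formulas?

Any modally definable frame class is closed under surjective bounded morphisms.
The 8-cycle (worlds 0,1,2,3,4,5,6,7 with 0→1→2→3→4→5→6→7→0) is antisymmetric. Sending even-indexed worlds to a and odd-indexed worlds to b is a surjective bounded morphism onto the two-world frame with a↔b, which is not antisymmetric.
Hence antisymmetry is not modally definable.

Not modally definable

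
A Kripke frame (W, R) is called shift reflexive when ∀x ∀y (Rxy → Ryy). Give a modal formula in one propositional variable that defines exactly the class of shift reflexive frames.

A defining formula is □(□s → s) (the T□ axiom).

□(□s → s)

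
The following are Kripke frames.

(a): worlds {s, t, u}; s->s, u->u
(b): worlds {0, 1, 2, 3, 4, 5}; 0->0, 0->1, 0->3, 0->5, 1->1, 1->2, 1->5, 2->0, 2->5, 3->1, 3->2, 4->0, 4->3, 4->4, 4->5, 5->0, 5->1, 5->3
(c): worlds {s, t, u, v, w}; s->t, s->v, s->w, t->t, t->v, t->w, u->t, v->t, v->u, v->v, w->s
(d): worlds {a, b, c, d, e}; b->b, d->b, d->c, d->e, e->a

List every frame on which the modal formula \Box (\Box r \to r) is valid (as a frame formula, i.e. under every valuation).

Frame correspondent (Sahlqvist): \forall x \forall y (Rxy \to Ryy) — i.e. shift-reflexivity.
(a): ✓.
(b): fails — R32 but not R22.
(c): fails — Rvu but not Ruu.
(d): fails — Rdc but not Rcc.

(a)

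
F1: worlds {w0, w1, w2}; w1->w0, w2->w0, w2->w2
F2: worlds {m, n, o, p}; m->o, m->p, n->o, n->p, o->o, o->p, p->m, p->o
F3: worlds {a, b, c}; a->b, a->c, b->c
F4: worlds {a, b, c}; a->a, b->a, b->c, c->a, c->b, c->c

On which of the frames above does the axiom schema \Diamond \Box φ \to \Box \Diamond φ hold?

Frame correspondent (Sahlqvist): \forall x \forall y \forall z (Rxy \wedge Rxz \to \exists w (Ryw \wedge Rzw)) — i.e. convergence.
F1: fails — Rw1w0 and Rw1w0 but w0 and w0 have no common successor.
F2: condition met.
F3: fails — Rac and Rac but c and c have no common successor.
F4: condition met.
Valid on: F2, F4.

F2, F4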